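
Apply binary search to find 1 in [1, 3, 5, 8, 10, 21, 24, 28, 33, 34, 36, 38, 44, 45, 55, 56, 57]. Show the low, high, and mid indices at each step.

Binary search for 1 in [1, 3, 5, 8, 10, 21, 24, 28, 33, 34, 36, 38, 44, 45, 55, 56, 57]:

lo=0, hi=16, mid=8, arr[mid]=33 -> 33 > 1, search left half
lo=0, hi=7, mid=3, arr[mid]=8 -> 8 > 1, search left half
lo=0, hi=2, mid=1, arr[mid]=3 -> 3 > 1, search left half
lo=0, hi=0, mid=0, arr[mid]=1 -> Found target at index 0!

Binary search finds 1 at index 0 after 4 comparisons. The search repeatedly halves the search space by comparing with the middle element.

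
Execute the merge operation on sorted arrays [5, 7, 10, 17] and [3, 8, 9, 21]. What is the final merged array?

Merging process:

Compare 5 vs 3: take 3 from right. Merged: [3]
Compare 5 vs 8: take 5 from left. Merged: [3, 5]
Compare 7 vs 8: take 7 from left. Merged: [3, 5, 7]
Compare 10 vs 8: take 8 from right. Merged: [3, 5, 7, 8]
Compare 10 vs 9: take 9 from right. Merged: [3, 5, 7, 8, 9]
Compare 10 vs 21: take 10 from left. Merged: [3, 5, 7, 8, 9, 10]
Compare 17 vs 21: take 17 from left. Merged: [3, 5, 7, 8, 9, 10, 17]
Append remaining from right: [21]. Merged: [3, 5, 7, 8, 9, 10, 17, 21]

Final merged array: [3, 5, 7, 8, 9, 10, 17, 21]
Total comparisons: 7

The merged array is [3, 5, 7, 8, 9, 10, 17, 21], requiring 7 comparisons. The merge step runs in O(n) time where n is the total number of elements.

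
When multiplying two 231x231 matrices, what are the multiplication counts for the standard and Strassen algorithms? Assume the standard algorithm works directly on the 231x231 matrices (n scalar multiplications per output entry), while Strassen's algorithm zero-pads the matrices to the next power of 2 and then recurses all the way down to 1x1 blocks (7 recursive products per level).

Matrix multiplication for 231x231 matrices:

Strassen's algorithm requires power-of-2 dimensions. Pad 231x231 to 256x256 (next power of 2).

Standard algorithm: 231^3 = 12326391 multiplications
Strassen's algorithm: 7^(log2(256)) = 7^8 = 5764801 multiplications
Savings: 12326391 - 5764801 = 6561590 multiplications

Standard: 12326391 multiplications (231^3). Strassen: 5764801 multiplications (7^8, after padding to 256x256). Strassen reduces 8 recursive multiplications to 7 at each level.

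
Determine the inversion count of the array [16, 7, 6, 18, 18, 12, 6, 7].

Finding inversions in [16, 7, 6, 18, 18, 12, 6, 7]:

(0, 1): arr[0]=16 > arr[1]=7
(0, 2): arr[0]=16 > arr[2]=6
(0, 5): arr[0]=16 > arr[5]=12
(0, 6): arr[0]=16 > arr[6]=6
(0, 7): arr[0]=16 > arr[7]=7
(1, 2): arr[1]=7 > arr[2]=6
(1, 6): arr[1]=7 > arr[6]=6
(3, 5): arr[3]=18 > arr[5]=12
(3, 6): arr[3]=18 > arr[6]=6
(3, 7): arr[3]=18 > arr[7]=7
(4, 5): arr[4]=18 > arr[5]=12
(4, 6): arr[4]=18 > arr[6]=6
(4, 7): arr[4]=18 > arr[7]=7
(5, 6): arr[5]=12 > arr[6]=6
(5, 7): arr[5]=12 > arr[7]=7

Total inversions: 15

The array has 15 inversion(s): (0,1), (0,2), (0,5), (0,6), (0,7), (1,2), (1,6), (3,5), (3,6), (3,7), (4,5), (4,6), (4,7), (5,6), (5,7). Each pair (i,j) satisfies i < j and arr[i] > arr[j].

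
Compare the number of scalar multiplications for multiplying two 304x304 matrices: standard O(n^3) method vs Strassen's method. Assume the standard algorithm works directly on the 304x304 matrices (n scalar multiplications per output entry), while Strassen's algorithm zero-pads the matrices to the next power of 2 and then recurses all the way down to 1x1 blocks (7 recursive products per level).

Matrix multiplication for 304x304 matrices:

Strassen's algorithm requires power-of-2 dimensions. Pad 304x304 to 512x512 (next power of 2).

Standard algorithm: 304^3 = 28094464 multiplications
Strassen's algorithm: 7^(log2(512)) = 7^9 = 40353607 multiplications
Difference: 28094464 - 40353607 = -12259143 (Strassen uses MORE here due to padding overhead — for small or just-over-power-of-2 n, padding can outweigh the per-level savings)

Standard: 28094464 multiplications (304^3). Strassen: 40353607 multiplications (7^9, after padding to 512x512). Strassen reduces 8 recursive multiplications to 7 at each level.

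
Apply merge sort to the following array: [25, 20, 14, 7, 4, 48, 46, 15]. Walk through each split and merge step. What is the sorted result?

Merge sort trace:

Split: [25, 20, 14, 7, 4, 48, 46, 15] -> [25, 20, 14, 7] and [4, 48, 46, 15]
  Split: [25, 20, 14, 7] -> [25, 20] and [14, 7]
    Split: [25, 20] -> [25] and [20]
    Merge: [25] + [20] -> [20, 25]
    Split: [14, 7] -> [14] and [7]
    Merge: [14] + [7] -> [7, 14]
  Merge: [20, 25] + [7, 14] -> [7, 14, 20, 25]
  Split: [4, 48, 46, 15] -> [4, 48] and [46, 15]
    Split: [4, 48] -> [4] and [48]
    Merge: [4] + [48] -> [4, 48]
    Split: [46, 15] -> [46] and [15]
    Merge: [46] + [15] -> [15, 46]
  Merge: [4, 48] + [15, 46] -> [4, 15, 46, 48]
Merge: [7, 14, 20, 25] + [4, 15, 46, 48] -> [4, 7, 14, 15, 20, 25, 46, 48]

Final sorted array: [4, 7, 14, 15, 20, 25, 46, 48]

The merge sort proceeds by recursively splitting the array and merging sorted halves.
After all merges, the sorted array is [4, 7, 14, 15, 20, 25, 46, 48].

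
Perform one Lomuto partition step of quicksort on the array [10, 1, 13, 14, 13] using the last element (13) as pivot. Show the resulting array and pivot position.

Lomuto partition with pivot = 13:

Initial array: [10, 1, 13, 14, 13]

arr[0]=10 <= 13: swap with position 0, array becomes [10, 1, 13, 14, 13]
arr[1]=1 <= 13: swap with position 1, array becomes [10, 1, 13, 14, 13]
arr[2]=13 <= 13: swap with position 2, array becomes [10, 1, 13, 14, 13]
arr[3]=14 > 13: no swap

Place pivot at position 3: [10, 1, 13, 13, 14]
Pivot position: 3

After partitioning with pivot 13, the array becomes [10, 1, 13, 13, 14]. The pivot is placed at index 3. All elements to the left of the pivot are <= 13, and all elements to the right are > 13.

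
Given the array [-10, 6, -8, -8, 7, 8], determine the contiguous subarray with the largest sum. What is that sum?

Using Kadane's algorithm on [-10, 6, -8, -8, 7, 8]:

Scanning through the array:
Position 1 (value 6): max_ending_here = 6, max_so_far = 6
Position 2 (value -8): max_ending_here = -2, max_so_far = 6
Position 3 (value -8): max_ending_here = -8, max_so_far = 6
Position 4 (value 7): max_ending_here = 7, max_so_far = 7
Position 5 (value 8): max_ending_here = 15, max_so_far = 15

Maximum subarray: [7, 8]
Maximum sum: 15

The maximum subarray is [7, 8] with sum 15. This subarray runs from index 4 to index 5.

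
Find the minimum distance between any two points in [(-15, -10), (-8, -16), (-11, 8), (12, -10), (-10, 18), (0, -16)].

Computing all pairwise distances among 6 points:

d((-15, -10), (-8, -16)) = 9.2195
d((-15, -10), (-11, 8)) = 18.4391
d((-15, -10), (12, -10)) = 27.0
d((-15, -10), (-10, 18)) = 28.4429
d((-15, -10), (0, -16)) = 16.1555
d((-8, -16), (-11, 8)) = 24.1868
d((-8, -16), (12, -10)) = 20.8806
d((-8, -16), (-10, 18)) = 34.0588
d((-8, -16), (0, -16)) = 8.0 <-- minimum
d((-11, 8), (12, -10)) = 29.2062
d((-11, 8), (-10, 18)) = 10.0499
d((-11, 8), (0, -16)) = 26.4008
d((12, -10), (-10, 18)) = 35.609
d((12, -10), (0, -16)) = 13.4164
d((-10, 18), (0, -16)) = 35.4401

Closest pair: (-8, -16) and (0, -16) with distance 8.0

The closest pair is (-8, -16) and (0, -16) with Euclidean distance 8.0. For 6 points, brute-force pairwise comparison is shown above. For large n, the divide-and-conquer algorithm (sort by x, recurse on halves, check the dividing strip) achieves O(n log n).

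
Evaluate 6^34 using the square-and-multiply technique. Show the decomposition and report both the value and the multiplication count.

Computing 6^34 by squaring (build up from 6^1; each line after the first costs one multiplication):

6^1 = 6
6^2 = (6^1)^2 = 6^2 = 36
6^4 = (6^2)^2 = 36^2 = 1296
6^8 = (6^4)^2 = 1296^2 = 1679616
6^16 = (6^8)^2 = 1679616^2 = 2821109907456
6^17 = 6 * 6^16 = 6 * 2821109907456 = 16926659444736
6^34 = (6^17)^2 = 16926659444736^2 = 286511799958070431838109696

Result: 286511799958070431838109696
Multiplications needed: 6 (6 lines after 6^1)

6^34 = 286511799958070431838109696. Using exponentiation by squaring, this requires 6 multiplications. The key idea: if the exponent is even, square the half-power; if odd, multiply by the base once.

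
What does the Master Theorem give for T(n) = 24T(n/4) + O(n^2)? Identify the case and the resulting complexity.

Master Theorem for T(n) = 24T(n/4) + O(n^2):

a = 24, b = 4, c = 2
log_b(a) = log_4(24) = 2.2925

Case 1: c = 2 < log_4(24) = 2.2925
T(n) = O(n^(log_4 24))

For T(n) = 24T(n/4) + O(n^2): log_4(24) = 2.2925. This is Case 1 of the Master Theorem (c < log_b(a), work dominated by leaves), giving O(n^(log_4 24)).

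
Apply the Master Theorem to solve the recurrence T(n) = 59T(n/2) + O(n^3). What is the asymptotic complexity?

Master Theorem for T(n) = 59T(n/2) + O(n^3):

a = 59, b = 2, c = 3
log_b(a) = log_2(59) = 5.8826

Case 1: c = 3 < log_2(59) = 5.8826
T(n) = O(n^(log_2 59))

For T(n) = 59T(n/2) + O(n^3): log_2(59) = 5.8826. This is Case 1 of the Master Theorem (c < log_b(a), work dominated by leaves), giving O(n^(log_2 59)).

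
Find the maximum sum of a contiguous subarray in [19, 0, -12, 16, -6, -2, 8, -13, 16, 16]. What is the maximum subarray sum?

Using Kadane's algorithm on [19, 0, -12, 16, -6, -2, 8, -13, 16, 16]:

Scanning through the array:
Position 1 (value 0): max_ending_here = 19, max_so_far = 19
Position 2 (value -12): max_ending_here = 7, max_so_far = 19
Position 3 (value 16): max_ending_here = 23, max_so_far = 23
Position 4 (value -6): max_ending_here = 17, max_so_far = 23
Position 5 (value -2): max_ending_here = 15, max_so_far = 23
Position 6 (value 8): max_ending_here = 23, max_so_far = 23
Position 7 (value -13): max_ending_here = 10, max_so_far = 23
Position 8 (value 16): max_ending_here = 26, max_so_far = 26
Position 9 (value 16): max_ending_here = 42, max_so_far = 42

Maximum subarray: [19, 0, -12, 16, -6, -2, 8, -13, 16, 16]
Maximum sum: 42

The maximum subarray is [19, 0, -12, 16, -6, -2, 8, -13, 16, 16] with sum 42. This subarray runs from index 0 to index 9.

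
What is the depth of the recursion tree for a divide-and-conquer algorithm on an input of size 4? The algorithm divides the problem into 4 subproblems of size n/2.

For divide and conquer with division factor 2:

Problem sizes at each level:
Level 0: 4
Level 1: 2
Level 2: 1

The root is level 0 and the size-1 base case is level 2 (the tree spans levels 0 through 2, i.e. 3 levels counting the root), so the depth is the number of divisions: log_2(4) = 2

The recursion tree depth is log_2(4) = 2. At each level, the problem size is divided by 2, so it takes 2 divisions to reduce to a base case of size 1. The algorithm makes 4 recursive calls at each level.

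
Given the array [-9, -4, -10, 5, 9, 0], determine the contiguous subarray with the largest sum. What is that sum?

Using Kadane's algorithm on [-9, -4, -10, 5, 9, 0]:

Scanning through the array:
Position 1 (value -4): max_ending_here = -4, max_so_far = -4
Position 2 (value -10): max_ending_here = -10, max_so_far = -4
Position 3 (value 5): max_ending_here = 5, max_so_far = 5
Position 4 (value 9): max_ending_here = 14, max_so_far = 14
Position 5 (value 0): max_ending_here = 14, max_so_far = 14

Maximum subarray: [5, 9]
Maximum sum: 14

The maximum subarray is [5, 9] with sum 14. This subarray runs from index 3 to index 4.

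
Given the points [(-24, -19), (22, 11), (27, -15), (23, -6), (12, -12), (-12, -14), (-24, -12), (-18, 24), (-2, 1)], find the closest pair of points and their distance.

Computing all pairwise distances among 9 points:

d((-24, -19), (22, 11)) = 54.9181
d((-24, -19), (27, -15)) = 51.1566
d((-24, -19), (23, -6)) = 48.7647
d((-24, -19), (12, -12)) = 36.6742
d((-24, -19), (-12, -14)) = 13.0
d((-24, -19), (-24, -12)) = 7.0 <-- minimum
d((-24, -19), (-18, 24)) = 43.4166
d((-24, -19), (-2, 1)) = 29.7321
d((22, 11), (27, -15)) = 26.4764
d((22, 11), (23, -6)) = 17.0294
d((22, 11), (12, -12)) = 25.0799
d((22, 11), (-12, -14)) = 42.2019
d((22, 11), (-24, -12)) = 51.4296
d((22, 11), (-18, 24)) = 42.0595
d((22, 11), (-2, 1)) = 26.0
d((27, -15), (23, -6)) = 9.8489
d((27, -15), (12, -12)) = 15.2971
d((27, -15), (-12, -14)) = 39.0128
d((27, -15), (-24, -12)) = 51.0882
d((27, -15), (-18, 24)) = 59.5483
d((27, -15), (-2, 1)) = 33.121
d((23, -6), (12, -12)) = 12.53
d((23, -6), (-12, -14)) = 35.9026
d((23, -6), (-24, -12)) = 47.3814
d((23, -6), (-18, 24)) = 50.8035
d((23, -6), (-2, 1)) = 25.9615
d((12, -12), (-12, -14)) = 24.0832
d((12, -12), (-24, -12)) = 36.0
d((12, -12), (-18, 24)) = 46.8615
d((12, -12), (-2, 1)) = 19.105
d((-12, -14), (-24, -12)) = 12.1655
d((-12, -14), (-18, 24)) = 38.4708
d((-12, -14), (-2, 1)) = 18.0278
d((-24, -12), (-18, 24)) = 36.4966
d((-24, -12), (-2, 1)) = 25.5539
d((-18, 24), (-2, 1)) = 28.0179

Closest pair: (-24, -19) and (-24, -12) with distance 7.0

The closest pair is (-24, -19) and (-24, -12) with Euclidean distance 7.0. For 9 points, brute-force pairwise comparison is shown above. For large n, the divide-and-conquer algorithm (sort by x, recurse on halves, check the dividing strip) achieves O(n log n).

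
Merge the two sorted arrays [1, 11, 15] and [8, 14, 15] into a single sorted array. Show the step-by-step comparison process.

Merging process:

Compare 1 vs 8: take 1 from left. Merged: [1]
Compare 11 vs 8: take 8 from right. Merged: [1, 8]
Compare 11 vs 14: take 11 from left. Merged: [1, 8, 11]
Compare 15 vs 14: take 14 from right. Merged: [1, 8, 11, 14]
Compare 15 vs 15: take 15 from left. Merged: [1, 8, 11, 14, 15]
Append remaining from right: [15]. Merged: [1, 8, 11, 14, 15, 15]

Final merged array: [1, 8, 11, 14, 15, 15]
Total comparisons: 5

The merged array is [1, 8, 11, 14, 15, 15], requiring 5 comparisons. The merge step runs in O(n) time where n is the total number of elements.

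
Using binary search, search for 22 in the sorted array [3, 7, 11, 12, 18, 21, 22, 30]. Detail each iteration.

Binary search for 22 in [3, 7, 11, 12, 18, 21, 22, 30]:

lo=0, hi=7, mid=3, arr[mid]=12 -> 12 < 22, search right half
lo=4, hi=7, mid=5, arr[mid]=21 -> 21 < 22, search right half
lo=6, hi=7, mid=6, arr[mid]=22 -> Found target at index 6!

Binary search finds 22 at index 6 after 3 comparisons. The search repeatedly halves the search space by comparing with the middle element.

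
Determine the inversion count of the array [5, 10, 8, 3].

Finding inversions in [5, 10, 8, 3]:

(0, 3): arr[0]=5 > arr[3]=3
(1, 2): arr[1]=10 > arr[2]=8
(1, 3): arr[1]=10 > arr[3]=3
(2, 3): arr[2]=8 > arr[3]=3

Total inversions: 4

The array has 4 inversion(s): (0,3), (1,2), (1,3), (2,3). Each pair (i,j) satisfies i < j and arr[i] > arr[j].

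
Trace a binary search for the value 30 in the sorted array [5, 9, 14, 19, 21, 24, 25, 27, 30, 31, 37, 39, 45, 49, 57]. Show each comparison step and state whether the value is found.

Binary search for 30 in [5, 9, 14, 19, 21, 24, 25, 27, 30, 31, 37, 39, 45, 49, 57]:

lo=0, hi=14, mid=7, arr[mid]=27 -> 27 < 30, search right half
lo=8, hi=14, mid=11, arr[mid]=39 -> 39 > 30, search left half
lo=8, hi=10, mid=9, arr[mid]=31 -> 31 > 30, search left half
lo=8, hi=8, mid=8, arr[mid]=30 -> Found target at index 8!

Binary search finds 30 at index 8 after 4 comparisons. The search repeatedly halves the search space by comparing with the middle element.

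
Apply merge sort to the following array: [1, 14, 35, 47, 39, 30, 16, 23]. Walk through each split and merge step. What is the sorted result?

Merge sort trace:

Split: [1, 14, 35, 47, 39, 30, 16, 23] -> [1, 14, 35, 47] and [39, 30, 16, 23]
  Split: [1, 14, 35, 47] -> [1, 14] and [35, 47]
    Split: [1, 14] -> [1] and [14]
    Merge: [1] + [14] -> [1, 14]
    Split: [35, 47] -> [35] and [47]
    Merge: [35] + [47] -> [35, 47]
  Merge: [1, 14] + [35, 47] -> [1, 14, 35, 47]
  Split: [39, 30, 16, 23] -> [39, 30] and [16, 23]
    Split: [39, 30] -> [39] and [30]
    Merge: [39] + [30] -> [30, 39]
    Split: [16, 23] -> [16] and [23]
    Merge: [16] + [23] -> [16, 23]
  Merge: [30, 39] + [16, 23] -> [16, 23, 30, 39]
Merge: [1, 14, 35, 47] + [16, 23, 30, 39] -> [1, 14, 16, 23, 30, 35, 39, 47]

Final sorted array: [1, 14, 16, 23, 30, 35, 39, 47]

The merge sort proceeds by recursively splitting the array and merging sorted halves.
After all merges, the sorted array is [1, 14, 16, 23, 30, 35, 39, 47].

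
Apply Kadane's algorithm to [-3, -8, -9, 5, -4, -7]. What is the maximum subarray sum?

Using Kadane's algorithm on [-3, -8, -9, 5, -4, -7]:

Scanning through the array:
Position 1 (value -8): max_ending_here = -8, max_so_far = -3
Position 2 (value -9): max_ending_here = -9, max_so_far = -3
Position 3 (value 5): max_ending_here = 5, max_so_far = 5
Position 4 (value -4): max_ending_here = 1, max_so_far = 5
Position 5 (value -7): max_ending_here = -6, max_so_far = 5

Maximum subarray: [5]
Maximum sum: 5

The maximum subarray is [5] with sum 5. This subarray runs from index 3 to index 3.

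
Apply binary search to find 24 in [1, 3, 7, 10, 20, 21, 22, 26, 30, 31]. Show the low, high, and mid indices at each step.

Binary search for 24 in [1, 3, 7, 10, 20, 21, 22, 26, 30, 31]:

lo=0, hi=9, mid=4, arr[mid]=20 -> 20 < 24, search right half
lo=5, hi=9, mid=7, arr[mid]=26 -> 26 > 24, search left half
lo=5, hi=6, mid=5, arr[mid]=21 -> 21 < 24, search right half
lo=6, hi=6, mid=6, arr[mid]=22 -> 22 < 24, search right half
lo=7 > hi=6, target 24 not found

Binary search determines that 24 is not in the array after 4 comparisons. The search space was exhausted without finding the target.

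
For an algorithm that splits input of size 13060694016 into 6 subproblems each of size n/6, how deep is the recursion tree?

For divide and conquer with division factor 6:

Problem sizes at each level:
Level 0: 13060694016
Level 1: 2176782336
Level 2: 362797056
Level 3: 60466176
Level 4: 10077696
Level 5: 1679616
Level 6: 279936
Level 7: 46656
Level 8: 7776
Level 9: 1296
Level 10: 216
Level 11: 36
Level 12: 6
Level 13: 1

The root is level 0 and the size-1 base case is level 13 (the tree spans levels 0 through 13, i.e. 14 levels counting the root), so the depth is the number of divisions: log_6(13060694016) = 13

The recursion tree depth is log_6(13060694016) = 13. At each level, the problem size is divided by 6, so it takes 13 divisions to reduce to a base case of size 1. The algorithm makes 6 recursive calls at each level.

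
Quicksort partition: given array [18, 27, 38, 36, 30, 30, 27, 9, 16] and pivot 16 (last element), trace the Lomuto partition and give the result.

Lomuto partition with pivot = 16:

Initial array: [18, 27, 38, 36, 30, 30, 27, 9, 16]

arr[0]=18 > 16: no swap
arr[1]=27 > 16: no swap
arr[2]=38 > 16: no swap
arr[3]=36 > 16: no swap
arr[4]=30 > 16: no swap
arr[5]=30 > 16: no swap
arr[6]=27 > 16: no swap
arr[7]=9 <= 16: swap with position 0, array becomes [9, 27, 38, 36, 30, 30, 27, 18, 16]

Place pivot at position 1: [9, 16, 38, 36, 30, 30, 27, 18, 27]
Pivot position: 1

After partitioning with pivot 16, the array becomes [9, 16, 38, 36, 30, 30, 27, 18, 27]. The pivot is placed at index 1. All elements to the left of the pivot are <= 16, and all elements to the right are > 16.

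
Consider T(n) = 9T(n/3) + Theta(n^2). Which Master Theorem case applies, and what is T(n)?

Master Theorem for T(n) = 9T(n/3) + O(n^2):

a = 9, b = 3, c = 2
log_b(a) = log_3(9) = 2.0000

Case 2: c = 2 = log_3(9) = 2.0000
T(n) = O(n^2 log n) = O(n^2 log n)

For T(n) = 9T(n/3) + O(n^2): log_3(9) = 2.0000. This is Case 2 of the Master Theorem (c = log_b(a), equal work at all levels), giving O(n^2 log n).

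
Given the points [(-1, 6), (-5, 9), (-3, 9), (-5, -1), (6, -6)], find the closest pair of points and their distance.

Computing all pairwise distances among 5 points:

d((-1, 6), (-5, 9)) = 5.0
d((-1, 6), (-3, 9)) = 3.6056
d((-1, 6), (-5, -1)) = 8.0623
d((-1, 6), (6, -6)) = 13.8924
d((-5, 9), (-3, 9)) = 2.0 <-- minimum
d((-5, 9), (-5, -1)) = 10.0
d((-5, 9), (6, -6)) = 18.6011
d((-3, 9), (-5, -1)) = 10.198
d((-3, 9), (6, -6)) = 17.4929
d((-5, -1), (6, -6)) = 12.083

Closest pair: (-5, 9) and (-3, 9) with distance 2.0

The closest pair is (-5, 9) and (-3, 9) with Euclidean distance 2.0. For 5 points, brute-force pairwise comparison is shown above. For large n, the divide-and-conquer algorithm (sort by x, recurse on halves, check the dividing strip) achieves O(n log n).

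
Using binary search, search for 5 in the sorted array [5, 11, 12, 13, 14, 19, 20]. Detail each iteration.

Binary search for 5 in [5, 11, 12, 13, 14, 19, 20]:

lo=0, hi=6, mid=3, arr[mid]=13 -> 13 > 5, search left half
lo=0, hi=2, mid=1, arr[mid]=11 -> 11 > 5, search left half
lo=0, hi=0, mid=0, arr[mid]=5 -> Found target at index 0!

Binary search finds 5 at index 0 after 3 comparisons. The search repeatedly halves the search space by comparing with the middle element.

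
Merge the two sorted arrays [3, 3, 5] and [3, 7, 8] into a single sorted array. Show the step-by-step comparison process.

Merging process:

Compare 3 vs 3: take 3 from left. Merged: [3]
Compare 3 vs 3: take 3 from left. Merged: [3, 3]
Compare 5 vs 3: take 3 from right. Merged: [3, 3, 3]
Compare 5 vs 7: take 5 from left. Merged: [3, 3, 3, 5]
Append remaining from right: [7, 8]. Merged: [3, 3, 3, 5, 7, 8]

Final merged array: [3, 3, 3, 5, 7, 8]
Total comparisons: 4

The merged array is [3, 3, 3, 5, 7, 8], requiring 4 comparisons. The merge step runs in O(n) time where n is the total number of elements.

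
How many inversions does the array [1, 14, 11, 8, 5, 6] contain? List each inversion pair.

Finding inversions in [1, 14, 11, 8, 5, 6]:

(1, 2): arr[1]=14 > arr[2]=11
(1, 3): arr[1]=14 > arr[3]=8
(1, 4): arr[1]=14 > arr[4]=5
(1, 5): arr[1]=14 > arr[5]=6
(2, 3): arr[2]=11 > arr[3]=8
(2, 4): arr[2]=11 > arr[4]=5
(2, 5): arr[2]=11 > arr[5]=6
(3, 4): arr[3]=8 > arr[4]=5
(3, 5): arr[3]=8 > arr[5]=6

Total inversions: 9

The array has 9 inversion(s): (1,2), (1,3), (1,4), (1,5), (2,3), (2,4), (2,5), (3,4), (3,5). Each pair (i,j) satisfies i < j and arr[i] > arr[j].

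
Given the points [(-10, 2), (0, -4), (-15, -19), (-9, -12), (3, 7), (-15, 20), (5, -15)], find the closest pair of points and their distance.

Computing all pairwise distances among 7 points:

d((-10, 2), (0, -4)) = 11.6619
d((-10, 2), (-15, -19)) = 21.587
d((-10, 2), (-9, -12)) = 14.0357
d((-10, 2), (3, 7)) = 13.9284
d((-10, 2), (-15, 20)) = 18.6815
d((-10, 2), (5, -15)) = 22.6716
d((0, -4), (-15, -19)) = 21.2132
d((0, -4), (-9, -12)) = 12.0416
d((0, -4), (3, 7)) = 11.4018
d((0, -4), (-15, 20)) = 28.3019
d((0, -4), (5, -15)) = 12.083
d((-15, -19), (-9, -12)) = 9.2195 <-- minimum
d((-15, -19), (3, 7)) = 31.6228
d((-15, -19), (-15, 20)) = 39.0
d((-15, -19), (5, -15)) = 20.3961
d((-9, -12), (3, 7)) = 22.4722
d((-9, -12), (-15, 20)) = 32.5576
d((-9, -12), (5, -15)) = 14.3178
d((3, 7), (-15, 20)) = 22.2036
d((3, 7), (5, -15)) = 22.0907
d((-15, 20), (5, -15)) = 40.3113

Closest pair: (-15, -19) and (-9, -12) with distance 9.2195

The closest pair is (-15, -19) and (-9, -12) with Euclidean distance 9.2195. For 7 points, brute-force pairwise comparison is shown above. For large n, the divide-and-conquer algorithm (sort by x, recurse on halves, check the dividing strip) achieves O(n log n).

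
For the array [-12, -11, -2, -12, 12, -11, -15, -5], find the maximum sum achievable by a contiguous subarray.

Using Kadane's algorithm on [-12, -11, -2, -12, 12, -11, -15, -5]:

Scanning through the array:
Position 1 (value -11): max_ending_here = -11, max_so_far = -11
Position 2 (value -2): max_ending_here = -2, max_so_far = -2
Position 3 (value -12): max_ending_here = -12, max_so_far = -2
Position 4 (value 12): max_ending_here = 12, max_so_far = 12
Position 5 (value -11): max_ending_here = 1, max_so_far = 12
Position 6 (value -15): max_ending_here = -14, max_so_far = 12
Position 7 (value -5): max_ending_here = -5, max_so_far = 12

Maximum subarray: [12]
Maximum sum: 12

The maximum subarray is [12] with sum 12. This subarray runs from index 4 to index 4.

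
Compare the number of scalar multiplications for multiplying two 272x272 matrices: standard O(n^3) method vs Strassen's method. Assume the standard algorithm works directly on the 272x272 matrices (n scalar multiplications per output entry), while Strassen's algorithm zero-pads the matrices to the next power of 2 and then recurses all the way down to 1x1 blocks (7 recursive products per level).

Matrix multiplication for 272x272 matrices:

Strassen's algorithm requires power-of-2 dimensions. Pad 272x272 to 512x512 (next power of 2).

Standard algorithm: 272^3 = 20123648 multiplications
Strassen's algorithm: 7^(log2(512)) = 7^9 = 40353607 multiplications
Difference: 20123648 - 40353607 = -20229959 (Strassen uses MORE here due to padding overhead — for small or just-over-power-of-2 n, padding can outweigh the per-level savings)

Standard: 20123648 multiplications (272^3). Strassen: 40353607 multiplications (7^9, after padding to 512x512). Strassen reduces 8 recursive multiplications to 7 at each level.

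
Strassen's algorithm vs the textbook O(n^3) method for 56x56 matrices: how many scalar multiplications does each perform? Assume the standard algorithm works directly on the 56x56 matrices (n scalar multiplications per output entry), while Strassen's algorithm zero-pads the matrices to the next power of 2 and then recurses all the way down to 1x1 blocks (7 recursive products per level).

Matrix multiplication for 56x56 matrices:

Strassen's algorithm requires power-of-2 dimensions. Pad 56x56 to 64x64 (next power of 2).

Standard algorithm: 56^3 = 175616 multiplications
Strassen's algorithm: 7^(log2(64)) = 7^6 = 117649 multiplications
Savings: 175616 - 117649 = 57967 multiplications

Standard: 175616 multiplications (56^3). Strassen: 117649 multiplications (7^6, after padding to 64x64). Strassen reduces 8 recursive multiplications to 7 at each level.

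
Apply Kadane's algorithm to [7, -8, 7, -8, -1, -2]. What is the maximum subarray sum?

Using Kadane's algorithm on [7, -8, 7, -8, -1, -2]:

Scanning through the array:
Position 1 (value -8): max_ending_here = -1, max_so_far = 7
Position 2 (value 7): max_ending_here = 7, max_so_far = 7
Position 3 (value -8): max_ending_here = -1, max_so_far = 7
Position 4 (value -1): max_ending_here = -1, max_so_far = 7
Position 5 (value -2): max_ending_here = -2, max_so_far = 7

Maximum subarray: [7]
Maximum sum: 7

The maximum subarray is [7] with sum 7. This subarray runs from index 0 to index 0.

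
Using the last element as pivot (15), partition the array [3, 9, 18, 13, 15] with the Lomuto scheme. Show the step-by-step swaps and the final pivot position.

Lomuto partition with pivot = 15:

Initial array: [3, 9, 18, 13, 15]

arr[0]=3 <= 15: swap with position 0, array becomes [3, 9, 18, 13, 15]
arr[1]=9 <= 15: swap with position 1, array becomes [3, 9, 18, 13, 15]
arr[2]=18 > 15: no swap
arr[3]=13 <= 15: swap with position 2, array becomes [3, 9, 13, 18, 15]

Place pivot at position 3: [3, 9, 13, 15, 18]
Pivot position: 3

After partitioning with pivot 15, the array becomes [3, 9, 13, 15, 18]. The pivot is placed at index 3. All elements to the left of the pivot are <= 15, and all elements to the right are > 15.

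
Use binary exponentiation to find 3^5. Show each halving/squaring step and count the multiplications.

Computing 3^5 by squaring (build up from 3^1; each line after the first costs one multiplication):

3^1 = 3
3^2 = (3^1)^2 = 3^2 = 9
3^4 = (3^2)^2 = 9^2 = 81
3^5 = 3 * 3^4 = 3 * 81 = 243

Result: 243
Multiplications needed: 3 (3 lines after 3^1)

3^5 = 243. Using exponentiation by squaring, this requires 3 multiplications. The key idea: if the exponent is even, square the half-power; if odd, multiply by the base once.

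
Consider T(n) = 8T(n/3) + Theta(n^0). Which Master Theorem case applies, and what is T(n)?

Master Theorem for T(n) = 8T(n/3) + O(n^0):

a = 8, b = 3, c = 0
log_b(a) = log_3(8) = 1.8928

Case 1: c = 0 < log_3(8) = 1.8928
T(n) = O(n^(log_3 8))

For T(n) = 8T(n/3) + O(n^0): log_3(8) = 1.8928. This is Case 1 of the Master Theorem (c < log_b(a), work dominated by leaves), giving O(n^(log_3 8)).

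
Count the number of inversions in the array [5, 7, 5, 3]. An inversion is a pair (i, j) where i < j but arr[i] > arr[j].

Finding inversions in [5, 7, 5, 3]:

(0, 3): arr[0]=5 > arr[3]=3
(1, 2): arr[1]=7 > arr[2]=5
(1, 3): arr[1]=7 > arr[3]=3
(2, 3): arr[2]=5 > arr[3]=3

Total inversions: 4

The array has 4 inversion(s): (0,3), (1,2), (1,3), (2,3). Each pair (i,j) satisfies i < j and arr[i] > arr[j].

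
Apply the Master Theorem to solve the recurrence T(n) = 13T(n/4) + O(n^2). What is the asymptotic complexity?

Master Theorem for T(n) = 13T(n/4) + O(n^2):

a = 13, b = 4, c = 2
log_b(a) = log_4(13) = 1.8502

Case 3: c = 2 > log_4(13) = 1.8502
T(n) = O(n^2) = O(n^2)

For T(n) = 13T(n/4) + O(n^2): log_4(13) = 1.8502. This is Case 3 of the Master Theorem (c > log_b(a), work dominated by root), giving O(n^2).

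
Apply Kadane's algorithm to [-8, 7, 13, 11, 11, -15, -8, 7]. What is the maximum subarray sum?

Using Kadane's algorithm on [-8, 7, 13, 11, 11, -15, -8, 7]:

Scanning through the array:
Position 1 (value 7): max_ending_here = 7, max_so_far = 7
Position 2 (value 13): max_ending_here = 20, max_so_far = 20
Position 3 (value 11): max_ending_here = 31, max_so_far = 31
Position 4 (value 11): max_ending_here = 42, max_so_far = 42
Position 5 (value -15): max_ending_here = 27, max_so_far = 42
Position 6 (value -8): max_ending_here = 19, max_so_far = 42
Position 7 (value 7): max_ending_here = 26, max_so_far = 42

Maximum subarray: [7, 13, 11, 11]
Maximum sum: 42

The maximum subarray is [7, 13, 11, 11] with sum 42. This subarray runs from index 1 to index 4.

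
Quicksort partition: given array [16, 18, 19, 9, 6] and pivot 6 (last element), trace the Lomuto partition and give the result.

Lomuto partition with pivot = 6:

Initial array: [16, 18, 19, 9, 6]

arr[0]=16 > 6: no swap
arr[1]=18 > 6: no swap
arr[2]=19 > 6: no swap
arr[3]=9 > 6: no swap

Place pivot at position 0: [6, 18, 19, 9, 16]
Pivot position: 0

After partitioning with pivot 6, the array becomes [6, 18, 19, 9, 16]. The pivot is placed at index 0. All elements to the left of the pivot are <= 6, and all elements to the right are > 6.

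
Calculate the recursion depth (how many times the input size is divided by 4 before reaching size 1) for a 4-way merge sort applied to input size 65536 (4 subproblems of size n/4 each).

For divide and conquer with division factor 4:

Problem sizes at each level:
Level 0: 65536
Level 1: 16384
Level 2: 4096
Level 3: 1024
Level 4: 256
Level 5: 64
Level 6: 16
Level 7: 4
Level 8: 1

The root is level 0 and the size-1 base case is level 8 (the tree spans levels 0 through 8, i.e. 9 levels counting the root), so the depth is the number of divisions: log_4(65536) = 8

The recursion tree depth is log_4(65536) = 8. At each level, the problem size is divided by 4, so it takes 8 divisions to reduce to a base case of size 1. The algorithm makes 4 recursive calls at each level.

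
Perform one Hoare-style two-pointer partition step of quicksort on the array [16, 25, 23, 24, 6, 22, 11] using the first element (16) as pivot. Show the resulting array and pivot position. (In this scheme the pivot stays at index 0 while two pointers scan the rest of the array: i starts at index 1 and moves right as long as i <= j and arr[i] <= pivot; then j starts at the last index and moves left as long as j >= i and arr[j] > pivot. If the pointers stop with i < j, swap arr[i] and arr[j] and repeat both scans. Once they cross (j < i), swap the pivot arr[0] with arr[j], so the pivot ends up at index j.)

Hoare-style two-pointer partition with pivot = 16:

Initial array: [16, 25, 23, 24, 6, 22, 11]

Pointers start at i = 1, j = 6.
i stops at index 1 (arr[1]=25 > 16), j stops at index 6 (arr[6]=11 <= 16): swap arr[1] and arr[6], array becomes [16, 11, 23, 24, 6, 22, 25]
i stops at index 2 (arr[2]=23 > 16), j stops at index 4 (arr[4]=6 <= 16): swap arr[2] and arr[4], array becomes [16, 11, 6, 24, 23, 22, 25]
i ends at 3, j ends at 2: the pointers have crossed (j < i), so scanning stops.

Swap pivot arr[0] with arr[2] to place pivot at position 2: [6, 11, 16, 24, 23, 22, 25]
Pivot position: 2

After partitioning with pivot 16, the array becomes [6, 11, 16, 24, 23, 22, 25]. The pivot is placed at index 2. All elements to the left of the pivot are <= 16, and all elements to the right are > 16.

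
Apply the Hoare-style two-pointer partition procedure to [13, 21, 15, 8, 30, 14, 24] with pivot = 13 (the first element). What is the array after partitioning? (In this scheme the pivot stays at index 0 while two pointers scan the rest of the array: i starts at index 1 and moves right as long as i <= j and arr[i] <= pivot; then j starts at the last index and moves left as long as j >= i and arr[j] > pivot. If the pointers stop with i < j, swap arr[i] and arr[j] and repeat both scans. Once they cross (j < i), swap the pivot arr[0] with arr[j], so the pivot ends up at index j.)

Hoare-style two-pointer partition with pivot = 13:

Initial array: [13, 21, 15, 8, 30, 14, 24]

Pointers start at i = 1, j = 6.
i stops at index 1 (arr[1]=21 > 13), j stops at index 3 (arr[3]=8 <= 13): swap arr[1] and arr[3], array becomes [13, 8, 15, 21, 30, 14, 24]
i ends at 2, j ends at 1: the pointers have crossed (j < i), so scanning stops.

Swap pivot arr[0] with arr[1] to place pivot at position 1: [8, 13, 15, 21, 30, 14, 24]
Pivot position: 1

After partitioning with pivot 13, the array becomes [8, 13, 15, 21, 30, 14, 24]. The pivot is placed at index 1. All elements to the left of the pivot are <= 13, and all elements to the right are > 13.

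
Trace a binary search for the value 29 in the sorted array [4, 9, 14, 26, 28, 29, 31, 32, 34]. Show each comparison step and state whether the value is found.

Binary search for 29 in [4, 9, 14, 26, 28, 29, 31, 32, 34]:

lo=0, hi=8, mid=4, arr[mid]=28 -> 28 < 29, search right half
lo=5, hi=8, mid=6, arr[mid]=31 -> 31 > 29, search left half
lo=5, hi=5, mid=5, arr[mid]=29 -> Found target at index 5!

Binary search finds 29 at index 5 after 3 comparisons. The search repeatedly halves the search space by comparing with the middle element.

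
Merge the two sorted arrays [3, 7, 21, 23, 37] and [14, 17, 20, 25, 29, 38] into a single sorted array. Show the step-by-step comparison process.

Merging process:

Compare 3 vs 14: take 3 from left. Merged: [3]
Compare 7 vs 14: take 7 from left. Merged: [3, 7]
Compare 21 vs 14: take 14 from right. Merged: [3, 7, 14]
Compare 21 vs 17: take 17 from right. Merged: [3, 7, 14, 17]
Compare 21 vs 20: take 20 from right. Merged: [3, 7, 14, 17, 20]
Compare 21 vs 25: take 21 from left. Merged: [3, 7, 14, 17, 20, 21]
Compare 23 vs 25: take 23 from left. Merged: [3, 7, 14, 17, 20, 21, 23]
Compare 37 vs 25: take 25 from right. Merged: [3, 7, 14, 17, 20, 21, 23, 25]
Compare 37 vs 29: take 29 from right. Merged: [3, 7, 14, 17, 20, 21, 23, 25, 29]
Compare 37 vs 38: take 37 from left. Merged: [3, 7, 14, 17, 20, 21, 23, 25, 29, 37]
Append remaining from right: [38]. Merged: [3, 7, 14, 17, 20, 21, 23, 25, 29, 37, 38]

Final merged array: [3, 7, 14, 17, 20, 21, 23, 25, 29, 37, 38]
Total comparisons: 10

The merged array is [3, 7, 14, 17, 20, 21, 23, 25, 29, 37, 38], requiring 10 comparisons. The merge step runs in O(n) time where n is the total number of elements.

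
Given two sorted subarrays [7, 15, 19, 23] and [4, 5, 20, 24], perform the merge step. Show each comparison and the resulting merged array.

Merging process:

Compare 7 vs 4: take 4 from right. Merged: [4]
Compare 7 vs 5: take 5 from right. Merged: [4, 5]
Compare 7 vs 20: take 7 from left. Merged: [4, 5, 7]
Compare 15 vs 20: take 15 from left. Merged: [4, 5, 7, 15]
Compare 19 vs 20: take 19 from left. Merged: [4, 5, 7, 15, 19]
Compare 23 vs 20: take 20 from right. Merged: [4, 5, 7, 15, 19, 20]
Compare 23 vs 24: take 23 from left. Merged: [4, 5, 7, 15, 19, 20, 23]
Append remaining from right: [24]. Merged: [4, 5, 7, 15, 19, 20, 23, 24]

Final merged array: [4, 5, 7, 15, 19, 20, 23, 24]
Total comparisons: 7

The merged array is [4, 5, 7, 15, 19, 20, 23, 24], requiring 7 comparisons. The merge step runs in O(n) time where n is the total number of elements.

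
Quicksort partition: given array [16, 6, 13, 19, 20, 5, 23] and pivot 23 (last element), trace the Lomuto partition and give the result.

Lomuto partition with pivot = 23:

Initial array: [16, 6, 13, 19, 20, 5, 23]

arr[0]=16 <= 23: swap with position 0, array becomes [16, 6, 13, 19, 20, 5, 23]
arr[1]=6 <= 23: swap with position 1, array becomes [16, 6, 13, 19, 20, 5, 23]
arr[2]=13 <= 23: swap with position 2, array becomes [16, 6, 13, 19, 20, 5, 23]
arr[3]=19 <= 23: swap with position 3, array becomes [16, 6, 13, 19, 20, 5, 23]
arr[4]=20 <= 23: swap with position 4, array becomes [16, 6, 13, 19, 20, 5, 23]
arr[5]=5 <= 23: swap with position 5, array becomes [16, 6, 13, 19, 20, 5, 23]

Place pivot at position 6: [16, 6, 13, 19, 20, 5, 23]
Pivot position: 6

After partitioning with pivot 23, the array becomes [16, 6, 13, 19, 20, 5, 23]. The pivot is placed at index 6. All elements to the left of the pivot are <= 23, and all elements to the right are > 23.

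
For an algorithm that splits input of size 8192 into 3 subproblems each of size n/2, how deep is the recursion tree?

For divide and conquer with division factor 2:

Problem sizes at each level:
Level 0: 8192
Level 1: 4096
Level 2: 2048
Level 3: 1024
Level 4: 512
Level 5: 256
Level 6: 128
Level 7: 64
Level 8: 32
Level 9: 16
Level 10: 8
Level 11: 4
Level 12: 2
Level 13: 1

The root is level 0 and the size-1 base case is level 13 (the tree spans levels 0 through 13, i.e. 14 levels counting the root), so the depth is the number of divisions: log_2(8192) = 13

The recursion tree depth is log_2(8192) = 13. At each level, the problem size is divided by 2, so it takes 13 divisions to reduce to a base case of size 1. The algorithm makes 3 recursive calls at each level.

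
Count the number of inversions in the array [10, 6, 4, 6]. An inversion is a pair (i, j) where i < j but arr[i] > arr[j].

Finding inversions in [10, 6, 4, 6]:

(0, 1): arr[0]=10 > arr[1]=6
(0, 2): arr[0]=10 > arr[2]=4
(0, 3): arr[0]=10 > arr[3]=6
(1, 2): arr[1]=6 > arr[2]=4

Total inversions: 4

The array has 4 inversion(s): (0,1), (0,2), (0,3), (1,2). Each pair (i,j) satisfies i < j and arr[i] > arr[j].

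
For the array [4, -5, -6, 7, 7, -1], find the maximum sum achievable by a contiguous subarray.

Using Kadane's algorithm on [4, -5, -6, 7, 7, -1]:

Scanning through the array:
Position 1 (value -5): max_ending_here = -1, max_so_far = 4
Position 2 (value -6): max_ending_here = -6, max_so_far = 4
Position 3 (value 7): max_ending_here = 7, max_so_far = 7
Position 4 (value 7): max_ending_here = 14, max_so_far = 14
Position 5 (value -1): max_ending_here = 13, max_so_far = 14

Maximum subarray: [7, 7]
Maximum sum: 14

The maximum subarray is [7, 7] with sum 14. This subarray runs from index 3 to index 4.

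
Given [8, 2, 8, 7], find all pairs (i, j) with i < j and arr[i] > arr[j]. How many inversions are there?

Finding inversions in [8, 2, 8, 7]:

(0, 1): arr[0]=8 > arr[1]=2
(0, 3): arr[0]=8 > arr[3]=7
(2, 3): arr[2]=8 > arr[3]=7

Total inversions: 3

The array has 3 inversion(s): (0,1), (0,3), (2,3). Each pair (i,j) satisfies i < j and arr[i] > arr[j].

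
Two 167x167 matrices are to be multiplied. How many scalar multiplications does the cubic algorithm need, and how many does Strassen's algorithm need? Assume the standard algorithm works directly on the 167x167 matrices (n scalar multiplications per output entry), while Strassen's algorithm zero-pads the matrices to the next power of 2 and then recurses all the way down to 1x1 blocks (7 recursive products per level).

Matrix multiplication for 167x167 matrices:

Strassen's algorithm requires power-of-2 dimensions. Pad 167x167 to 256x256 (next power of 2).

Standard algorithm: 167^3 = 4657463 multiplications
Strassen's algorithm: 7^(log2(256)) = 7^8 = 5764801 multiplications
Difference: 4657463 - 5764801 = -1107338 (Strassen uses MORE here due to padding overhead — for small or just-over-power-of-2 n, padding can outweigh the per-level savings)

Standard: 4657463 multiplications (167^3). Strassen: 5764801 multiplications (7^8, after padding to 256x256). Strassen reduces 8 recursive multiplications to 7 at each level.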